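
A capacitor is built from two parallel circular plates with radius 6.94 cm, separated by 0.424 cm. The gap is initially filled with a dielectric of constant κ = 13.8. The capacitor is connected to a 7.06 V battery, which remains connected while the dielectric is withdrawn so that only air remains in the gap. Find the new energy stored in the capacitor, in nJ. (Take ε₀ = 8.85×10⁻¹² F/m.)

0.787 nJ

A = π(6.94 cm)² = 1.51×10⁻² m².
Initially C₁ = κε₀A/d = 13.8 × 8.85×10⁻¹² × 1.51×10⁻² / 4.24×10⁻³ = 4.36×10⁻¹⁰ F.
U₁ = 1.09×10⁻⁸ J.
Battery connected ⇒ V is held fixed. C₂ = 0.0725 C₁ and U = ½CV², so U₂/U₁ = C₂/C₁ = 0.0725.
U₂ = 0.0725 × 1.09×10⁻⁸ = 7.87×10⁻¹⁰ J.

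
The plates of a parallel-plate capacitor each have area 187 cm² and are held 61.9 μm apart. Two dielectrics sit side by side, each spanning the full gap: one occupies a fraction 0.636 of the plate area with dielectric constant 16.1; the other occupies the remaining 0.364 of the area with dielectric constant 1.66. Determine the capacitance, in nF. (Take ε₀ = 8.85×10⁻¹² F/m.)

A = 187 cm² = 1.87×10⁻² m².
Side-by-side slabs ⇒ two capacitors in parallel, each spanning the full gap.
C₁ = κ₁ε₀A₁/d = 16.1 × 8.85×10⁻¹² × 1.19×10⁻² / 6.19×10⁻⁵ = 2.74×10⁻⁸ F.
C₂ = κ₂ε₀A₂/d = 1.66 × 8.85×10⁻¹² × 6.81×10⁻³ / 6.19×10⁻⁵ = 1.62×10⁻⁹ F.
C = C₁ + C₂ = 2.90×10⁻⁸ F.

29.0 nF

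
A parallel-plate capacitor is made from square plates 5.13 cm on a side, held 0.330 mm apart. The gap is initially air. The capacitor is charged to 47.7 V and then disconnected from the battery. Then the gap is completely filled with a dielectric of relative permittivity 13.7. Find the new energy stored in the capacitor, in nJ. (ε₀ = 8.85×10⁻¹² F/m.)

5.86 nJ

A = (5.13 cm)² = 2.63×10⁻³ m².
Initially C₁ = ε₀A/d = 8.85×10⁻¹² × 2.63×10⁻³ / 3.30×10⁻⁴ = 7.06×10⁻¹¹ F.
U₁ = 8.03×10⁻⁸ J.
Isolated ⇒ Q is held fixed. C₂ = 13.7 C₁ and U = Q²/(2C), so U₂/U₁ = C₁/C₂ = 0.0730.
U₂ = 0.0730 × 8.03×10⁻⁸ = 5.86×10⁻⁹ J.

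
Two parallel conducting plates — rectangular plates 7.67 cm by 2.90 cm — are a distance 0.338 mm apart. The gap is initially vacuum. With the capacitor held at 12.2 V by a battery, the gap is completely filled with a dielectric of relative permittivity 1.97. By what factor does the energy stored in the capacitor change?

Battery connected ⇒ V is held fixed.
C₂ = 1.97 C₁ and U = ½CV², so U₂/U₁ = C₂/C₁ = 1.97.

1.97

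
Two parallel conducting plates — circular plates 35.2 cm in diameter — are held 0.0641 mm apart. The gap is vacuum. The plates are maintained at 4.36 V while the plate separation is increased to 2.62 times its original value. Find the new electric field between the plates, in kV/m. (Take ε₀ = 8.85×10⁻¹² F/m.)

A = π(35.2/2 cm)² = 9.73×10⁻² m².
Initially C₁ = ε₀A/d = 8.85×10⁻¹² × 9.73×10⁻² / 6.41×10⁻⁵ = 1.34×10⁻⁸ F.
E₁ = 6.80×10⁴ V/m.
Battery connected ⇒ V is held fixed. E = V/d, so E₂/E₁ = d₁/d₂ = 0.382.
E₂ = 0.382 × 6.80×10⁴ = 2.60×10⁴ V/m.

26.0 kV/m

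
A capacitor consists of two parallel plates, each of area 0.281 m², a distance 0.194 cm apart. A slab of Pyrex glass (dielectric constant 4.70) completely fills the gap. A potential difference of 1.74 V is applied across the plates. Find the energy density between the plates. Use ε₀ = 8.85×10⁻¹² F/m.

E = V/d = 1.74 / 1.94×10⁻³ = 8.97×10² V/m.
u = ½κε₀E² = ½ × 4.70 × 8.85×10⁻¹² × (8.97×10²)² = 1.67×10⁻⁵ J/m³.

16.7 μJ/m³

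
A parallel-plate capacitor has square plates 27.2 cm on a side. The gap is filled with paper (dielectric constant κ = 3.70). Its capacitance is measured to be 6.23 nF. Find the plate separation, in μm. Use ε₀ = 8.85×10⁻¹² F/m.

A = (27.2 cm)² = 7.40×10⁻² m².
d = κε₀A/C = 3.70 × 8.85×10⁻¹² × 7.40×10⁻² / 6.23×10⁻⁹ = 3.89×10⁻⁴ m.

d ≈ 389 μm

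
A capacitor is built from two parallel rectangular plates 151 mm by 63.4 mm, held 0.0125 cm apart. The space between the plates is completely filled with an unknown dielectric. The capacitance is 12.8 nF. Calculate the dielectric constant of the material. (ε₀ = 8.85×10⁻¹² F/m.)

A = 151 × 63.4 mm² = 9.57×10⁻³ m².
κ = Cd/(ε₀A) = 1.28×10⁻⁸ × 1.25×10⁻⁴ / (8.85×10⁻¹² × 9.57×10⁻³) = 18.9.

κ ≈ 18.9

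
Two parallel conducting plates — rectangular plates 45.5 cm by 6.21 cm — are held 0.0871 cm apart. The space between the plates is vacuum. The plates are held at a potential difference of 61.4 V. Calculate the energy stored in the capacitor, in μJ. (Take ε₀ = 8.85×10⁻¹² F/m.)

A = 45.5 × 6.21 cm² = 2.83×10⁻² m².
C = ε₀A/d = 8.85×10⁻¹² × 2.83×10⁻² / 8.71×10⁻⁴ = 2.87×10⁻¹⁰ F.
U = ½CV² = ½ × 2.87×10⁻¹⁰ × (61.4)² = 5.41×10⁻⁷ J.

U ≈ 0.541 μJ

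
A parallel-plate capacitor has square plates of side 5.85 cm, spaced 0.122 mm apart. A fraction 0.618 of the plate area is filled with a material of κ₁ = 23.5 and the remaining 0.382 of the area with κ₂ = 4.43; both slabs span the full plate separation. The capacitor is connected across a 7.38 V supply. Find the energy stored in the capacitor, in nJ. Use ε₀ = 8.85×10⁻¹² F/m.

110 nJ

A = (5.85 cm)² = 3.42×10⁻³ m².
Side-by-side slabs ⇒ two capacitors in parallel, each spanning the full gap.
C₁ = κ₁ε₀A₁/d = 23.5 × 8.85×10⁻¹² × 2.11×10⁻³ / 1.22×10⁻⁴ = 3.61×10⁻⁹ F.
C₂ = κ₂ε₀A₂/d = 4.43 × 8.85×10⁻¹² × 1.31×10⁻³ / 1.22×10⁻⁴ = 4.20×10⁻¹⁰ F.
C = C₁ + C₂ = 4.03×10⁻⁹ F.
U = ½CV² = ½ × 4.03×10⁻⁹ × (7.38)² = 1.10×10⁻⁷ J.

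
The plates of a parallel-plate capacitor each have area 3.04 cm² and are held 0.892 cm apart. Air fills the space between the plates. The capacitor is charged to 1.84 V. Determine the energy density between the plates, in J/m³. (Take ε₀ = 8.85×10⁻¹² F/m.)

1.88×10⁻⁷ J/m³

E = V/d = 1.84 / 8.92×10⁻³ = 2.06×10² V/m.
u = ½ε₀E² = ½ × 8.85×10⁻¹² × (2.06×10²)² = 1.88×10⁻⁷ J/m³.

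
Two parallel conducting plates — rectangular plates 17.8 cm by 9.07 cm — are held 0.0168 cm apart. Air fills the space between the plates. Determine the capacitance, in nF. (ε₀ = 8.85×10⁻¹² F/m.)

C ≈ 0.850 nF

A = 17.8 × 9.07 cm² = 1.61×10⁻² m².
C = ε₀A/d = 8.85×10⁻¹² × 1.61×10⁻² / 1.68×10⁻⁴ = 8.50×10⁻¹⁰ F.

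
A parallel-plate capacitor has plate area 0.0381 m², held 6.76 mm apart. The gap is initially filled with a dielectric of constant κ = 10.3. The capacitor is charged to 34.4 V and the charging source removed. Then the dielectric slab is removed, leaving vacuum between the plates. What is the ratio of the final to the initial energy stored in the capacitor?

Isolated ⇒ Q is held fixed.
C₂ = 0.0971 C₁ and U = Q²/(2C), so U₂/U₁ = C₁/C₂ = 10.3.

U₂/U₁ ≈ 10.3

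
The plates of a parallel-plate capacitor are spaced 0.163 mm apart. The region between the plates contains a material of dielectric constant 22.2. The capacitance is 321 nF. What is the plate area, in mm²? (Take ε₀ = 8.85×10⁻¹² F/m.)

A = Cd/(κε₀) = 3.21×10⁻⁷ × 1.63×10⁻⁴ / (22.2 × 8.85×10⁻¹²) = 0.266 m².

A ≈ 2.66×10⁵ mm²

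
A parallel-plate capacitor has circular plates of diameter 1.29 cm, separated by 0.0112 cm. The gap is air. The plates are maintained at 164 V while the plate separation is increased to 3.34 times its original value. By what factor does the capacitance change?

C = ε₀A/d scales as 1/d, so C₂/C₁ = d₁/d₂ = 1/3.34 = 0.299.

C₂/C₁ ≈ 0.299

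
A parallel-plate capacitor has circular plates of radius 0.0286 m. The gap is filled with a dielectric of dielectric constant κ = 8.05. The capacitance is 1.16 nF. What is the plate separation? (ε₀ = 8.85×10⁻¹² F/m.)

158 μm

A = π(0.0286 m)² = 2.57×10⁻³ m².
d = κε₀A/C = 8.05 × 8.85×10⁻¹² × 2.57×10⁻³ / 1.16×10⁻⁹ = 1.58×10⁻⁴ m.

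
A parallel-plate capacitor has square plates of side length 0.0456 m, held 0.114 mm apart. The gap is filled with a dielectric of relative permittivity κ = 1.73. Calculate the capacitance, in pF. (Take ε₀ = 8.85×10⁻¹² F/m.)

A = (0.0456 m)² = 2.08×10⁻³ m².
C = κε₀A/d = 1.73 × 8.85×10⁻¹² × 2.08×10⁻³ / 1.14×10⁻⁴ = 2.79×10⁻¹⁰ F.

279 pF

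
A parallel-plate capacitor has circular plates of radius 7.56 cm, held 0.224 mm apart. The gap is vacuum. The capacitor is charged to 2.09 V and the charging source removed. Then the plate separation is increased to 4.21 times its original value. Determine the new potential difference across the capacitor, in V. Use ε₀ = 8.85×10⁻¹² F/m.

A = π(7.56 cm)² = 1.80×10⁻² m².
Initially C₁ = ε₀A/d = 8.85×10⁻¹² × 1.80×10⁻² / 2.24×10⁻⁴ = 7.09×10⁻¹⁰ F.
V₁ = 2.09 V.
Isolated ⇒ Q is held fixed. C₂ = 0.238 C₁ and V = Q/C, so V₂/V₁ = C₁/C₂ = 4.21.
V₂ = 4.21 × 2.09 = 8.80 V.

V ≈ 8.80 V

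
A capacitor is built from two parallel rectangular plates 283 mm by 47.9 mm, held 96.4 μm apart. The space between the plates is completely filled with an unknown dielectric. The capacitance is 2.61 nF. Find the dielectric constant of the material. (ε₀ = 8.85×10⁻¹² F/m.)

κ ≈ 2.10

A = 283 × 47.9 mm² = 1.36×10⁻² m².
κ = Cd/(ε₀A) = 2.61×10⁻⁹ × 9.64×10⁻⁵ / (8.85×10⁻¹² × 1.36×10⁻²) = 2.10.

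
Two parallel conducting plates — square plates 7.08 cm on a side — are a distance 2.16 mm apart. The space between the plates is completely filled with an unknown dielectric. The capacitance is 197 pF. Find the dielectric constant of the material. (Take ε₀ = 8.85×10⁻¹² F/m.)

A = (7.08 cm)² = 5.01×10⁻³ m².
κ = Cd/(ε₀A) = 1.97×10⁻¹⁰ × 2.16×10⁻³ / (8.85×10⁻¹² × 5.01×10⁻³) = 9.59.

9.59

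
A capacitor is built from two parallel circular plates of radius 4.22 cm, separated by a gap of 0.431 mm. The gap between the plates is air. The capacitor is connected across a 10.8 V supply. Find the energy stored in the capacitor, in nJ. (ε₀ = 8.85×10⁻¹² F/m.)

U ≈ 6.70 nJ

A = π(4.22 cm)² = 5.59×10⁻³ m².
C = ε₀A/d = 8.85×10⁻¹² × 5.59×10⁻³ / 4.31×10⁻⁴ = 1.15×10⁻¹⁰ F.
U = ½CV² = ½ × 1.15×10⁻¹⁰ × (10.8)² = 6.70×10⁻⁹ J.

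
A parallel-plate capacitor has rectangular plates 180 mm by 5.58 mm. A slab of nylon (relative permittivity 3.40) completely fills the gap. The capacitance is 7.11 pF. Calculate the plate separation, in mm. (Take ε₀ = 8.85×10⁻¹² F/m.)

4.25 mm

A = 180 × 5.58 mm² = 1.00×10⁻³ m².
d = κε₀A/C = 3.40 × 8.85×10⁻¹² × 1.00×10⁻³ / 7.11×10⁻¹² = 4.25×10⁻³ m.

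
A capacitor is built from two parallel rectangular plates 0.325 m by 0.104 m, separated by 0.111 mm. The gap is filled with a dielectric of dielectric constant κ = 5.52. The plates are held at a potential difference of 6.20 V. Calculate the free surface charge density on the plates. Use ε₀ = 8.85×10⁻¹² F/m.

2.73 μC/m²

A = 0.325 × 0.104 m² = 3.38×10⁻² m².
C = κε₀A/d = 5.52 × 8.85×10⁻¹² × 3.38×10⁻² / 1.11×10⁻⁴ = 1.49×10⁻⁸ F.
σ = Q/A = CV/A = 1.49×10⁻⁸ × 6.20 / 3.38×10⁻² = 2.73×10⁻⁶ C/m².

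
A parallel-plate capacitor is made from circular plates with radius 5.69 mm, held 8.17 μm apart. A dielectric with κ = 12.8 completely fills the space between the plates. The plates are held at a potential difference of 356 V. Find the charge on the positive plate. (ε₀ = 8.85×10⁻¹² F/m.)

0.502 μC

A = π(5.69 mm)² = 1.02×10⁻⁴ m².
C = κε₀A/d = 12.8 × 8.85×10⁻¹² × 1.02×10⁻⁴ / 8.17×10⁻⁶ = 1.41×10⁻⁹ F.
Q = CV = 1.41×10⁻⁹ × 356 = 5.02×10⁻⁷ C.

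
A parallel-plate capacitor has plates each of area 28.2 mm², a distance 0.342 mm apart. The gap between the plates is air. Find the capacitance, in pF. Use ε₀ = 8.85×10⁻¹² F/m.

C ≈ 0.730 pF

A = 28.2 mm² = 2.82×10⁻⁵ m².
C = ε₀A/d = 8.85×10⁻¹² × 2.82×10⁻⁵ / 3.42×10⁻⁴ = 7.30×10⁻¹³ F.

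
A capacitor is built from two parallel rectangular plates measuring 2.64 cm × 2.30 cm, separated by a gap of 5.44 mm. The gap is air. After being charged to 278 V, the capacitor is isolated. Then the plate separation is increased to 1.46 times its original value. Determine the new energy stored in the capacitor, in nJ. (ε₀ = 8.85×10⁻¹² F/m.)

U ≈ 55.7 nJ

A = 2.64 × 2.30 cm² = 6.07×10⁻⁴ m².
Initially C₁ = ε₀A/d = 8.85×10⁻¹² × 6.07×10⁻⁴ / 5.44×10⁻³ = 9.88×10⁻¹³ F.
U₁ = 3.82×10⁻⁸ J.
Isolated ⇒ Q is held fixed. C₂ = 0.685 C₁ and U = Q²/(2C), so U₂/U₁ = C₁/C₂ = 1.46.
U₂ = 1.46 × 3.82×10⁻⁸ = 5.57×10⁻⁸ J.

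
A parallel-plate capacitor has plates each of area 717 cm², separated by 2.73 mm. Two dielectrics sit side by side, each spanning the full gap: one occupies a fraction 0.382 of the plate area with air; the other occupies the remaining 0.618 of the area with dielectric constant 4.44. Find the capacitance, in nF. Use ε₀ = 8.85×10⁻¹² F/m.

A = 717 cm² = 7.17×10⁻² m².
Side-by-side slabs ⇒ two capacitors in parallel, each spanning the full gap.
C₁ = κ₁ε₀A₁/d = 1.00 × 8.85×10⁻¹² × 2.74×10⁻² / 2.73×10⁻³ = 8.88×10⁻¹¹ F.
C₂ = κ₂ε₀A₂/d = 4.44 × 8.85×10⁻¹² × 4.43×10⁻² / 2.73×10⁻³ = 6.38×10⁻¹⁰ F.
C = C₁ + C₂ = 7.27×10⁻¹⁰ F.

0.727 nF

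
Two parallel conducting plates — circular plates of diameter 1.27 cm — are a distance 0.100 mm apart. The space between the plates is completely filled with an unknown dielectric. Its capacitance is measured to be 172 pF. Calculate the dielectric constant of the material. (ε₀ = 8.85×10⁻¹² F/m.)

A = π(1.27/2 cm)² = 1.27×10⁻⁴ m².
κ = Cd/(ε₀A) = 1.72×10⁻¹⁰ × 1.00×10⁻⁴ / (8.85×10⁻¹² × 1.27×10⁻⁴) = 15.3.

15.3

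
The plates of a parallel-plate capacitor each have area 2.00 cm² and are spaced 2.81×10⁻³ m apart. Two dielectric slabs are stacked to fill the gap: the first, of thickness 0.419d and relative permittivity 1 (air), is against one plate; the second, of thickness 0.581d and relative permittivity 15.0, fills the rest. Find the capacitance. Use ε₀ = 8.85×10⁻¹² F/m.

A = 2.00 cm² = 2.00×10⁻⁴ m².
Stacked slabs ⇒ two capacitors in series, each with the full plate area.
C₁ = κ₁ε₀A/d₁ = 1.00 × 8.85×10⁻¹² × 2.00×10⁻⁴ / 1.18×10⁻³ = 1.50×10⁻¹² F.
C₂ = κ₂ε₀A/d₂ = 15.0 × 8.85×10⁻¹² × 2.00×10⁻⁴ / 1.63×10⁻³ = 1.63×10⁻¹¹ F.
C = (1/C₁ + 1/C₂)⁻¹ = 1.38×10⁻¹² F.

C ≈ 1.38 pF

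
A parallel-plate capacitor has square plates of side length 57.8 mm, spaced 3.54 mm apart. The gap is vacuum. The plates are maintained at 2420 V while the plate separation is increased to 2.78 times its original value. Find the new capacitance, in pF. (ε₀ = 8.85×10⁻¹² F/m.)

C ≈ 3.00 pF

A = (57.8 mm)² = 3.34×10⁻³ m².
Initially C₁ = ε₀A/d = 8.85×10⁻¹² × 3.34×10⁻³ / 3.54×10⁻³ = 8.35×10⁻¹² F.
C = ε₀A/d scales as 1/d, so C₂/C₁ = d₁/d₂ = 1/2.78 = 0.360.
C₂ = 0.360 × 8.35×10⁻¹² = 3.00×10⁻¹² F.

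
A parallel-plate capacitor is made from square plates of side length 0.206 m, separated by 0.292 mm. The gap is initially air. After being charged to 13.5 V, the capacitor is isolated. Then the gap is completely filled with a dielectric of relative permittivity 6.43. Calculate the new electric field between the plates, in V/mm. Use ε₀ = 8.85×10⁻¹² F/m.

E ≈ 7.19 V/mm

A = (0.206 m)² = 4.24×10⁻² m².
Initially C₁ = ε₀A/d = 8.85×10⁻¹² × 4.24×10⁻² / 2.92×10⁻⁴ = 1.29×10⁻⁹ F.
E₁ = 4.62×10⁴ V/m.
Isolated ⇒ Q is held fixed. V₂ = Q/C₂ = V₁/6.43; E = V/d, so E₂/E₁ = (V₂/V₁)(d₁/d₂) = 0.156.
E₂ = 0.156 × 4.62×10⁴ = 7.19×10³ V/m.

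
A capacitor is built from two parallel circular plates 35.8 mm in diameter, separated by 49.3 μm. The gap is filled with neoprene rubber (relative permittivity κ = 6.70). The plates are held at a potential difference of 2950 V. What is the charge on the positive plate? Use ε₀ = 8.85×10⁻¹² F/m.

A = π(35.8/2 mm)² = 1.01×10⁻³ m².
C = κε₀A/d = 6.70 × 8.85×10⁻¹² × 1.01×10⁻³ / 4.93×10⁻⁵ = 1.21×10⁻⁹ F.
Q = CV = 1.21×10⁻⁹ × 2950 = 3.57×10⁻⁶ C.

3.57 μC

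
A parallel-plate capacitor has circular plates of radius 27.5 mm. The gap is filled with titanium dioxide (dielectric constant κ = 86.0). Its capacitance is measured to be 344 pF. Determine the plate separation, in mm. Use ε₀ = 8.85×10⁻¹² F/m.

d ≈ 5.26 mm

A = π(27.5 mm)² = 2.38×10⁻³ m².
d = κε₀A/C = 86.0 × 8.85×10⁻¹² × 2.38×10⁻³ / 3.44×10⁻¹⁰ = 5.26×10⁻³ m.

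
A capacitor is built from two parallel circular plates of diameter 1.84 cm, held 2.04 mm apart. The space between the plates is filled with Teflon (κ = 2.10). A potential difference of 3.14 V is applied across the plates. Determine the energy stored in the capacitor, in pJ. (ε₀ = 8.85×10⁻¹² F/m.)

A = π(1.84/2 cm)² = 2.66×10⁻⁴ m².
C = κε₀A/d = 2.10 × 8.85×10⁻¹² × 2.66×10⁻⁴ / 2.04×10⁻³ = 2.42×10⁻¹² F.
U = ½CV² = ½ × 2.42×10⁻¹² × (3.14)² = 1.19×10⁻¹¹ J.

U ≈ 11.9 pJ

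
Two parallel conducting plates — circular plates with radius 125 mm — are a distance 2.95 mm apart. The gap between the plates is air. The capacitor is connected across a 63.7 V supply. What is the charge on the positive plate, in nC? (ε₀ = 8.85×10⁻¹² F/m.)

Q ≈ 9.38 nC

A = π(125 mm)² = 4.91×10⁻² m².
C = ε₀A/d = 8.85×10⁻¹² × 4.91×10⁻² / 2.95×10⁻³ = 1.47×10⁻¹⁰ F.
Q = CV = 1.47×10⁻¹⁰ × 63.7 = 9.38×10⁻⁹ C.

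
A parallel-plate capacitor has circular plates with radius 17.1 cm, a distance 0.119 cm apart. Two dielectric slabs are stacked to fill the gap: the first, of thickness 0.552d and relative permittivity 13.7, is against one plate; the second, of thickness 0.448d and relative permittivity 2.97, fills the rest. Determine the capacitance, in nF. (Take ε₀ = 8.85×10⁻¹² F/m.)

A = π(17.1 cm)² = 9.19×10⁻² m².
Stacked slabs ⇒ two capacitors in series, each with the full plate area.
C₁ = κ₁ε₀A/d₁ = 13.7 × 8.85×10⁻¹² × 9.19×10⁻² / 6.57×10⁻⁴ = 1.70×10⁻⁸ F.
C₂ = κ₂ε₀A/d₂ = 2.97 × 8.85×10⁻¹² × 9.19×10⁻² / 5.33×10⁻⁴ = 4.53×10⁻⁹ F.
C = (1/C₁ + 1/C₂)⁻¹ = 3.57×10⁻⁹ F.

3.57 nF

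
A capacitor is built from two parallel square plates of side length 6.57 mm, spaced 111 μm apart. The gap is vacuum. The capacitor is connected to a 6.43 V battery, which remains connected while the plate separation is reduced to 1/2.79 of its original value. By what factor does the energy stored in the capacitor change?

Battery connected ⇒ V is held fixed.
C₂ = 2.79 C₁ and U = ½CV², so U₂/U₁ = C₂/C₁ = 2.79.

2.79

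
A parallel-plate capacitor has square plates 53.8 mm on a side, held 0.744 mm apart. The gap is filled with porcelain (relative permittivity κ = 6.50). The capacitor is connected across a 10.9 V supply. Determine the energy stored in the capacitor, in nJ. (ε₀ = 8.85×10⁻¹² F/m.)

A = (53.8 mm)² = 2.89×10⁻³ m².
C = κε₀A/d = 6.50 × 8.85×10⁻¹² × 2.89×10⁻³ / 7.44×10⁻⁴ = 2.24×10⁻¹⁰ F.
U = ½CV² = ½ × 2.24×10⁻¹⁰ × (10.9)² = 1.33×10⁻⁸ J.

13.3 nJ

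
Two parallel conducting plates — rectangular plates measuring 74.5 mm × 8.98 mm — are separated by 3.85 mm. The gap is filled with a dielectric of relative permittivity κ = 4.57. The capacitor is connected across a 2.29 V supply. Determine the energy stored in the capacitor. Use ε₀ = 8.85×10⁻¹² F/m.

A = 74.5 × 8.98 mm² = 6.69×10⁻⁴ m².
C = κε₀A/d = 4.57 × 8.85×10⁻¹² × 6.69×10⁻⁴ / 3.85×10⁻³ = 7.03×10⁻¹² F.
U = ½CV² = ½ × 7.03×10⁻¹² × (2.29)² = 1.84×10⁻¹¹ J.

U ≈ 18.4 pJ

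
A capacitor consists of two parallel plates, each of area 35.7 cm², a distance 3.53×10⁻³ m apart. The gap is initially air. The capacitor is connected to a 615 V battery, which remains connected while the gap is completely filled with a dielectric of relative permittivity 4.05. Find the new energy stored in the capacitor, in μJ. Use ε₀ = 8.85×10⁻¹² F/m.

A = 35.7 cm² = 3.57×10⁻³ m².
Initially C₁ = ε₀A/d = 8.85×10⁻¹² × 3.57×10⁻³ / 3.53×10⁻³ = 8.95×10⁻¹² F.
U₁ = 1.69×10⁻⁶ J.
Battery connected ⇒ V is held fixed. C₂ = 4.05 C₁ and U = ½CV², so U₂/U₁ = C₂/C₁ = 4.05.
U₂ = 4.05 × 1.69×10⁻⁶ = 6.86×10⁻⁶ J.

U ≈ 6.86 μJ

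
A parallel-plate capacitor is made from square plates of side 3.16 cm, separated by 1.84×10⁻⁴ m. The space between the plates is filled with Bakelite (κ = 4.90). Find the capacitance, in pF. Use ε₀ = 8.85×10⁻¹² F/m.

235 pF

A = (3.16 cm)² = 9.99×10⁻⁴ m².
C = κε₀A/d = 4.90 × 8.85×10⁻¹² × 9.99×10⁻⁴ / 1.84×10⁻⁴ = 2.35×10⁻¹⁰ F.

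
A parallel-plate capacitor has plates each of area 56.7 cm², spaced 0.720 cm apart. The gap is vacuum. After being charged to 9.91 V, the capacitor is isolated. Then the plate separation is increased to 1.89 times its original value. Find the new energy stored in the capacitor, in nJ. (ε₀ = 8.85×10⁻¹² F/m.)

0.647 nJ

A = 56.7 cm² = 5.67×10⁻³ m².
Initially C₁ = ε₀A/d = 8.85×10⁻¹² × 5.67×10⁻³ / 7.20×10⁻³ = 6.97×10⁻¹² F.
U₁ = 3.42×10⁻¹⁰ J.
Isolated ⇒ Q is held fixed. C₂ = 0.529 C₁ and U = Q²/(2C), so U₂/U₁ = C₁/C₂ = 1.89.
U₂ = 1.89 × 3.42×10⁻¹⁰ = 6.47×10⁻¹⁰ J.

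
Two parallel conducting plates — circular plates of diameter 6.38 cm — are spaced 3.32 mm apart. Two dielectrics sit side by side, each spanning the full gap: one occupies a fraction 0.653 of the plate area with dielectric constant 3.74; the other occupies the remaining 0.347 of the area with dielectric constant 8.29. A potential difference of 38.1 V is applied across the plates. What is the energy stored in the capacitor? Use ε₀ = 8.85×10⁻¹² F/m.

A = π(6.38/2 cm)² = 3.20×10⁻³ m².
Side-by-side slabs ⇒ two capacitors in parallel, each spanning the full gap.
C₁ = κ₁ε₀A₁/d = 3.74 × 8.85×10⁻¹² × 2.09×10⁻³ / 3.32×10⁻³ = 2.08×10⁻¹¹ F.
C₂ = κ₂ε₀A₂/d = 8.29 × 8.85×10⁻¹² × 1.11×10⁻³ / 3.32×10⁻³ = 2.45×10⁻¹¹ F.
C = C₁ + C₂ = 4.53×10⁻¹¹ F.
U = ½CV² = ½ × 4.53×10⁻¹¹ × (38.1)² = 3.29×10⁻⁸ J.

U ≈ 32.9 nJ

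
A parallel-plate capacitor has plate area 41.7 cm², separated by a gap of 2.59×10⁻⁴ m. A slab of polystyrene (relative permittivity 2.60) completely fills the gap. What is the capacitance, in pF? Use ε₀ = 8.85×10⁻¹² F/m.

A = 41.7 cm² = 4.17×10⁻³ m².
C = κε₀A/d = 2.60 × 8.85×10⁻¹² × 4.17×10⁻³ / 2.59×10⁻⁴ = 3.70×10⁻¹⁰ F.

370 pF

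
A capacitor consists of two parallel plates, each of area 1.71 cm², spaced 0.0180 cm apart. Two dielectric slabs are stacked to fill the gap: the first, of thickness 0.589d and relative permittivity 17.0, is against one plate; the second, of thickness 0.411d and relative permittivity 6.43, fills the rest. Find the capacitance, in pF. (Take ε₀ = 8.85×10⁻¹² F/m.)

C ≈ 85.3 pF

A = 1.71 cm² = 1.71×10⁻⁴ m².
Stacked slabs ⇒ two capacitors in series, each with the full plate area.
C₁ = κ₁ε₀A/d₁ = 17.0 × 8.85×10⁻¹² × 1.71×10⁻⁴ / 1.06×10⁻⁴ = 2.43×10⁻¹⁰ F.
C₂ = κ₂ε₀A/d₂ = 6.43 × 8.85×10⁻¹² × 1.71×10⁻⁴ / 7.40×10⁻⁵ = 1.32×10⁻¹⁰ F.
C = (1/C₁ + 1/C₂)⁻¹ = 8.53×10⁻¹¹ F.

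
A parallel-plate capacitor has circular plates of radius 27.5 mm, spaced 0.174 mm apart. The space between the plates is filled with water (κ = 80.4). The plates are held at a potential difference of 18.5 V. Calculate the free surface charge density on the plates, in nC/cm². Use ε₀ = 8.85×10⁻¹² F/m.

σ ≈ 7.57 nC/cm²

A = π(27.5 mm)² = 2.38×10⁻³ m².
C = κε₀A/d = 80.4 × 8.85×10⁻¹² × 2.38×10⁻³ / 1.74×10⁻⁴ = 9.72×10⁻⁹ F.
σ = Q/A = CV/A = 9.72×10⁻⁹ × 18.5 / 2.38×10⁻³ = 7.57×10⁻⁵ C/m².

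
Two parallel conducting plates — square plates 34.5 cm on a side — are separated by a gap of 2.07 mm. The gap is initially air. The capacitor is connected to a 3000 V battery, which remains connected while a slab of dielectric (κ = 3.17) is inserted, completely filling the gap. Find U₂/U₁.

U₂/U₁ ≈ 3.17

Battery connected ⇒ V is held fixed.
C₂ = 3.17 C₁ and U = ½CV², so U₂/U₁ = C₂/C₁ = 3.17.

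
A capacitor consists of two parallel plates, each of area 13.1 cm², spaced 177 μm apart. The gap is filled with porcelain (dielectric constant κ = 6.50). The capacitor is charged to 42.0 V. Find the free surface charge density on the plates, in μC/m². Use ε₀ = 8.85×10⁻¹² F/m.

σ ≈ 13.7 μC/m²

A = 13.1 cm² = 1.31×10⁻³ m².
C = κε₀A/d = 6.50 × 8.85×10⁻¹² × 1.31×10⁻³ / 1.77×10⁻⁴ = 4.26×10⁻¹⁰ F.
σ = Q/A = CV/A = 4.26×10⁻¹⁰ × 42.0 / 1.31×10⁻³ = 1.37×10⁻⁵ C/m².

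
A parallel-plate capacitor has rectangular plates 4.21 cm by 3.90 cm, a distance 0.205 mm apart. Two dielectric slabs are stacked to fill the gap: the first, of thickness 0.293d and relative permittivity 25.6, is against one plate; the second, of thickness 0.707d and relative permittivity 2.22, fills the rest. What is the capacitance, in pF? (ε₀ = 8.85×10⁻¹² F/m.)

C ≈ 215 pF

A = 4.21 × 3.90 cm² = 1.64×10⁻³ m².
Stacked slabs ⇒ two capacitors in series, each with the full plate area.
C₁ = κ₁ε₀A/d₁ = 25.6 × 8.85×10⁻¹² × 1.64×10⁻³ / 6.01×10⁻⁵ = 6.19×10⁻⁹ F.
C₂ = κ₂ε₀A/d₂ = 2.22 × 8.85×10⁻¹² × 1.64×10⁻³ / 1.45×10⁻⁴ = 2.23×10⁻¹⁰ F.
C = (1/C₁ + 1/C₂)⁻¹ = 2.15×10⁻¹⁰ F.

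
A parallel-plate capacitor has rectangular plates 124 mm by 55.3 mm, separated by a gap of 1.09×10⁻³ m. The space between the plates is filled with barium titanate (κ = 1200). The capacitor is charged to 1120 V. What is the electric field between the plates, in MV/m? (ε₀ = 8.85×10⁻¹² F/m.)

E ≈ 1.03 MV/m

E = V/d = 1120 / 1.09×10⁻³ = 1.03×10⁶ V/m.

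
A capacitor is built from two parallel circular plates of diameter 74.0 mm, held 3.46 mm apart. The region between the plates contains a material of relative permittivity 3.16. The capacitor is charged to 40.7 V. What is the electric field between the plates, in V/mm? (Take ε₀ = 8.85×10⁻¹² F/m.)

11.8 V/mm

E = V/d = 40.7 / 3.46×10⁻³ = 1.18×10⁴ V/m.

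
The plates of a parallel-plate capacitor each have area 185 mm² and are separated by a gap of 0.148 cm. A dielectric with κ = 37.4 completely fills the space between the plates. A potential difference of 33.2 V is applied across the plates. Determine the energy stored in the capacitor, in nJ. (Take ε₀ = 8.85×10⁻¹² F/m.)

U ≈ 22.8 nJ

A = 185 mm² = 1.85×10⁻⁴ m².
C = κε₀A/d = 37.4 × 8.85×10⁻¹² × 1.85×10⁻⁴ / 1.48×10⁻³ = 4.14×10⁻¹¹ F.
U = ½CV² = ½ × 4.14×10⁻¹¹ × (33.2)² = 2.28×10⁻⁸ J.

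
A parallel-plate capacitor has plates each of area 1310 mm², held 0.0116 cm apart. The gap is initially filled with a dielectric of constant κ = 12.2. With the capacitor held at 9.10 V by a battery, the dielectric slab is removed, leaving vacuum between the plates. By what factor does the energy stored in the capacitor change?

Battery connected ⇒ V is held fixed.
C₂ = 0.0820 C₁ and U = ½CV², so U₂/U₁ = C₂/C₁ = 0.0820.

0.0820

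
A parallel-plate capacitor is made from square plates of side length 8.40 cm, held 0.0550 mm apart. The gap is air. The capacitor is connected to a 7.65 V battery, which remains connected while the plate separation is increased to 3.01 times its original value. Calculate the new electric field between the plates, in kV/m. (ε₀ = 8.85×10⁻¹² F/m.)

E ≈ 46.2 kV/m

A = (8.40 cm)² = 7.06×10⁻³ m².
Initially C₁ = ε₀A/d = 8.85×10⁻¹² × 7.06×10⁻³ / 5.50×10⁻⁵ = 1.14×10⁻⁹ F.
E₁ = 1.39×10⁵ V/m.
Battery connected ⇒ V is held fixed. E = V/d, so E₂/E₁ = d₁/d₂ = 0.332.
E₂ = 0.332 × 1.39×10⁵ = 4.62×10⁴ V/m.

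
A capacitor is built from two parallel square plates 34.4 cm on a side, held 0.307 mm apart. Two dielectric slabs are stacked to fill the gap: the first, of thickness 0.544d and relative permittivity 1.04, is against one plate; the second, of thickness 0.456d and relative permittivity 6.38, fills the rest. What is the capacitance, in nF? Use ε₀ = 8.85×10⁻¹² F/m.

C ≈ 5.74 nF

A = (34.4 cm)² = 0.118 m².
Stacked slabs ⇒ two capacitors in series, each with the full plate area.
C₁ = κ₁ε₀A/d₁ = 1.04 × 8.85×10⁻¹² × 0.118 / 1.67×10⁻⁴ = 6.52×10⁻⁹ F.
C₂ = κ₂ε₀A/d₂ = 6.38 × 8.85×10⁻¹² × 0.118 / 1.40×10⁻⁴ = 4.77×10⁻⁸ F.
C = (1/C₁ + 1/C₂)⁻¹ = 5.74×10⁻⁹ F.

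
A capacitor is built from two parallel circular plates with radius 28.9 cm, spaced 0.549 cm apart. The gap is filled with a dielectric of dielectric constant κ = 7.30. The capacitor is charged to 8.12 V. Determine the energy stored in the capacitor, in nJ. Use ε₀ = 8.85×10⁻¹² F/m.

U ≈ 102 nJ

A = π(28.9 cm)² = 0.262 m².
C = κε₀A/d = 7.30 × 8.85×10⁻¹² × 0.262 / 5.49×10⁻³ = 3.09×10⁻⁹ F.
U = ½CV² = ½ × 3.09×10⁻⁹ × (8.12)² = 1.02×10⁻⁷ J.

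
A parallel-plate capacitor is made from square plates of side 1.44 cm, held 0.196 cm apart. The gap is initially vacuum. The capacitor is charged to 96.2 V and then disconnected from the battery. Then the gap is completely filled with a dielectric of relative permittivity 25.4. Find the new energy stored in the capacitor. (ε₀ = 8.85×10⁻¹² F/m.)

A = (1.44 cm)² = 2.07×10⁻⁴ m².
Initially C₁ = ε₀A/d = 8.85×10⁻¹² × 2.07×10⁻⁴ / 1.96×10⁻³ = 9.36×10⁻¹³ F.
U₁ = 4.33×10⁻⁹ J.
Isolated ⇒ Q is held fixed. C₂ = 25.4 C₁ and U = Q²/(2C), so U₂/U₁ = C₁/C₂ = 0.0394.
U₂ = 0.0394 × 4.33×10⁻⁹ = 1.71×10⁻¹⁰ J.

U ≈ 171 pJ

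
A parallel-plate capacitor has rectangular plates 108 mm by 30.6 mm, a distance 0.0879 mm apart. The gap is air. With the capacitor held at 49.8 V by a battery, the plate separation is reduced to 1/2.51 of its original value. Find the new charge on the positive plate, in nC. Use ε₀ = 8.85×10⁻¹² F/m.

A = 108 × 30.6 mm² = 3.30×10⁻³ m².
Initially C₁ = ε₀A/d = 8.85×10⁻¹² × 3.30×10⁻³ / 8.79×10⁻⁵ = 3.33×10⁻¹⁰ F.
Q₁ = 1.66×10⁻⁸ C.
Battery connected ⇒ V is held fixed. C₂ = 2.51 C₁ and Q = CV, so Q₂/Q₁ = C₂/C₁ = 2.51.
Q₂ = 2.51 × 1.66×10⁻⁸ = 4.16×10⁻⁸ C.

41.6 nC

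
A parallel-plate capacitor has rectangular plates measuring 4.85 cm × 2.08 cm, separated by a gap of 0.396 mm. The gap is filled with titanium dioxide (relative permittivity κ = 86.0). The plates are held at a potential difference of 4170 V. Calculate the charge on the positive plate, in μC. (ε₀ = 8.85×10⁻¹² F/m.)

8.09 μC

A = 4.85 × 2.08 cm² = 1.01×10⁻³ m².
C = κε₀A/d = 86.0 × 8.85×10⁻¹² × 1.01×10⁻³ / 3.96×10⁻⁴ = 1.94×10⁻⁹ F.
Q = CV = 1.94×10⁻⁹ × 4170 = 8.09×10⁻⁶ C.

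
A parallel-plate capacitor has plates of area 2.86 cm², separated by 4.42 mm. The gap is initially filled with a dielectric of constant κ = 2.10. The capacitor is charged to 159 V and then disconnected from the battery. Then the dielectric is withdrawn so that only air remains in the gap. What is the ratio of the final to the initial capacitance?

C = κε₀A/d scales with κ, so C₂/C₁ = 1/κ = 1/2.10 = 0.476.

0.476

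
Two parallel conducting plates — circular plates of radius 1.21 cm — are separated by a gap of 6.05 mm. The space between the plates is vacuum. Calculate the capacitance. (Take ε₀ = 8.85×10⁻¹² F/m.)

0.673 pF

A = π(1.21 cm)² = 4.60×10⁻⁴ m².
C = ε₀A/d = 8.85×10⁻¹² × 4.60×10⁻⁴ / 6.05×10⁻³ = 6.73×10⁻¹³ F.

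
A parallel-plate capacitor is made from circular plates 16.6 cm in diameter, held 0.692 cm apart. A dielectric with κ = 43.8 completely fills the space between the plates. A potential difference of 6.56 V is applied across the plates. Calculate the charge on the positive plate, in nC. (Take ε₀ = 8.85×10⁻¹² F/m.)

Q ≈ 7.95 nC

A = π(16.6/2 cm)² = 2.16×10⁻² m².
C = κε₀A/d = 43.8 × 8.85×10⁻¹² × 2.16×10⁻² / 6.92×10⁻³ = 1.21×10⁻⁹ F.
Q = CV = 1.21×10⁻⁹ × 6.56 = 7.95×10⁻⁹ C.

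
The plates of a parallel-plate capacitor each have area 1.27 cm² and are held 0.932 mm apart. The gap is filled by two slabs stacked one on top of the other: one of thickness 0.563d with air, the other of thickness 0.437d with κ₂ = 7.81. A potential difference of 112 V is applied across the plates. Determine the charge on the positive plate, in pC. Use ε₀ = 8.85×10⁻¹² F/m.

218 pC

A = 1.27 cm² = 1.27×10⁻⁴ m².
Stacked slabs ⇒ two capacitors in series, each with the full plate area.
C₁ = κ₁ε₀A/d₁ = 1.00 × 8.85×10⁻¹² × 1.27×10⁻⁴ / 5.25×10⁻⁴ = 2.14×10⁻¹² F.
C₂ = κ₂ε₀A/d₂ = 7.81 × 8.85×10⁻¹² × 1.27×10⁻⁴ / 4.07×10⁻⁴ = 2.16×10⁻¹¹ F.
C = (1/C₁ + 1/C₂)⁻¹ = 1.95×10⁻¹² F.
Q = CV = 1.95×10⁻¹² × 112 = 2.18×10⁻¹⁰ C.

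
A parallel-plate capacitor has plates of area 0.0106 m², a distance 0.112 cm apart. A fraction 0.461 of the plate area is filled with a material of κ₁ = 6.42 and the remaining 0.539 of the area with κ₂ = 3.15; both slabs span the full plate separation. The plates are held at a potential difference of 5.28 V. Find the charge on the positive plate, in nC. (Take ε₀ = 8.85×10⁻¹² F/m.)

Side-by-side slabs ⇒ two capacitors in parallel, each spanning the full gap.
C₁ = κ₁ε₀A₁/d = 6.42 × 8.85×10⁻¹² × 4.89×10⁻³ / 1.12×10⁻³ = 2.48×10⁻¹⁰ F.
C₂ = κ₂ε₀A₂/d = 3.15 × 8.85×10⁻¹² × 5.71×10⁻³ / 1.12×10⁻³ = 1.42×10⁻¹⁰ F.
C = C₁ + C₂ = 3.90×10⁻¹⁰ F.
Q = CV = 3.90×10⁻¹⁰ × 5.28 = 2.06×10⁻⁹ C.

Q ≈ 2.06 nC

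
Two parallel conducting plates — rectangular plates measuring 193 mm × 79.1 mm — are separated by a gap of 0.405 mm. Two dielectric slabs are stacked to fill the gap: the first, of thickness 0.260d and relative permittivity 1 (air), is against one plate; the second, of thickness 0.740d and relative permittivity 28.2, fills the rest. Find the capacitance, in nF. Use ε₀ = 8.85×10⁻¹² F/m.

C ≈ 1.17 nF

A = 193 × 79.1 mm² = 1.53×10⁻² m².
Stacked slabs ⇒ two capacitors in series, each with the full plate area.
C₁ = κ₁ε₀A/d₁ = 1.00 × 8.85×10⁻¹² × 1.53×10⁻² / 1.05×10⁻⁴ = 1.28×10⁻⁹ F.
C₂ = κ₂ε₀A/d₂ = 28.2 × 8.85×10⁻¹² × 1.53×10⁻² / 3.00×10⁻⁴ = 1.27×10⁻⁸ F.
C = (1/C₁ + 1/C₂)⁻¹ = 1.17×10⁻⁹ F.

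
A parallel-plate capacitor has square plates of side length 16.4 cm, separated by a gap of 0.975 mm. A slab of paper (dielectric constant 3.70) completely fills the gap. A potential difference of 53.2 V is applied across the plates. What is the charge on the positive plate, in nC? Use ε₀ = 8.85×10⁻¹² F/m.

Q ≈ 48.1 nC

A = (16.4 cm)² = 2.69×10⁻² m².
C = κε₀A/d = 3.70 × 8.85×10⁻¹² × 2.69×10⁻² / 9.75×10⁻⁴ = 9.03×10⁻¹⁰ F.
Q = CV = 9.03×10⁻¹⁰ × 53.2 = 4.81×10⁻⁸ C.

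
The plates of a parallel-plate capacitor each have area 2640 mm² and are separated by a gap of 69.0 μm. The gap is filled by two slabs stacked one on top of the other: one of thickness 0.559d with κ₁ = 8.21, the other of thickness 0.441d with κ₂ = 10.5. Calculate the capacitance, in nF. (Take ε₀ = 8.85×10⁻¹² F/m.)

A = 2640 mm² = 2.64×10⁻³ m².
Stacked slabs ⇒ two capacitors in series, each with the full plate area.
C₁ = κ₁ε₀A/d₁ = 8.21 × 8.85×10⁻¹² × 2.64×10⁻³ / 3.86×10⁻⁵ = 4.97×10⁻⁹ F.
C₂ = κ₂ε₀A/d₂ = 10.5 × 8.85×10⁻¹² × 2.64×10⁻³ / 3.04×10⁻⁵ = 8.06×10⁻⁹ F.
C = (1/C₁ + 1/C₂)⁻¹ = 3.08×10⁻⁹ F.

C ≈ 3.08 nF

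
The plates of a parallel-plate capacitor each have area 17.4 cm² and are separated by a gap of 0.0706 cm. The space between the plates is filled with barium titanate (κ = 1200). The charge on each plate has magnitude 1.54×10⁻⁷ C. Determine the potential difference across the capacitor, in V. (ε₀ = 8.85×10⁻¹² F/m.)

V ≈ 5.88 V

A = 17.4 cm² = 1.74×10⁻³ m².
C = κε₀A/d = 1200 × 8.85×10⁻¹² × 1.74×10⁻³ / 7.06×10⁻⁴ = 2.62×10⁻⁸ F.
V = Q/C = 1.54×10⁻⁷ / 2.62×10⁻⁸ = 5.88 V.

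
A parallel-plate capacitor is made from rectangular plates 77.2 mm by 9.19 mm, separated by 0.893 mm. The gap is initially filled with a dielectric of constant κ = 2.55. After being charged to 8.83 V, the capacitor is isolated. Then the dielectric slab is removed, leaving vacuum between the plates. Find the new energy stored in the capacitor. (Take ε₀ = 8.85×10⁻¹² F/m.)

1.78 nJ

A = 77.2 × 9.19 mm² = 7.09×10⁻⁴ m².
Initially C₁ = κε₀A/d = 2.55 × 8.85×10⁻¹² × 7.09×10⁻⁴ / 8.93×10⁻⁴ = 1.79×10⁻¹¹ F.
U₁ = 6.99×10⁻¹⁰ J.
Isolated ⇒ Q is held fixed. C₂ = 0.392 C₁ and U = Q²/(2C), so U₂/U₁ = C₁/C₂ = 2.55.
U₂ = 2.55 × 6.99×10⁻¹⁰ = 1.78×10⁻⁹ J.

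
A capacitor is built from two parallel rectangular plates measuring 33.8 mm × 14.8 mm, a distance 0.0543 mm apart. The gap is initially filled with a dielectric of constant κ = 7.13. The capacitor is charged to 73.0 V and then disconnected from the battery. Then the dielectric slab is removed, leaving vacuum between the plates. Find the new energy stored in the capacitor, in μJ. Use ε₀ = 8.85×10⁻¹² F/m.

11.0 μJ

A = 33.8 × 14.8 mm² = 5.00×10⁻⁴ m².
Initially C₁ = κε₀A/d = 7.13 × 8.85×10⁻¹² × 5.00×10⁻⁴ / 5.43×10⁻⁵ = 5.81×10⁻¹⁰ F.
U₁ = 1.55×10⁻⁶ J.
Isolated ⇒ Q is held fixed. C₂ = 0.140 C₁ and U = Q²/(2C), so U₂/U₁ = C₁/C₂ = 7.13.
U₂ = 7.13 × 1.55×10⁻⁶ = 1.10×10⁻⁵ J.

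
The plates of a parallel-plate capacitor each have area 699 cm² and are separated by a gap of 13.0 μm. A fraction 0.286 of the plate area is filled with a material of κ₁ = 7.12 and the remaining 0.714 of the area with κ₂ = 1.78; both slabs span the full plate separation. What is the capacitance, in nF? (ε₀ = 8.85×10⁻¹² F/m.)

A = 699 cm² = 6.99×10⁻² m².
Side-by-side slabs ⇒ two capacitors in parallel, each spanning the full gap.
C₁ = κ₁ε₀A₁/d = 7.12 × 8.85×10⁻¹² × 2.00×10⁻² / 1.30×10⁻⁵ = 9.69×10⁻⁸ F.
C₂ = κ₂ε₀A₂/d = 1.78 × 8.85×10⁻¹² × 4.99×10⁻² / 1.30×10⁻⁵ = 6.05×10⁻⁸ F.
C = C₁ + C₂ = 1.57×10⁻⁷ F.

157 nF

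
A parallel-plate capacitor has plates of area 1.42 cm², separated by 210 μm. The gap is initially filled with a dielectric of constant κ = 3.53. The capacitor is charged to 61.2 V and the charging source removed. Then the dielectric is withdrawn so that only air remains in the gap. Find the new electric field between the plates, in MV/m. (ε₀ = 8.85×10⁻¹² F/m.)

A = 1.42 cm² = 1.42×10⁻⁴ m².
Initially C₁ = κε₀A/d = 3.53 × 8.85×10⁻¹² × 1.42×10⁻⁴ / 2.10×10⁻⁴ = 2.11×10⁻¹¹ F.
E₁ = 2.91×10⁵ V/m.
Isolated ⇒ Q is held fixed. V₂ = Q/C₂ = V₁/0.283; E = V/d, so E₂/E₁ = (V₂/V₁)(d₁/d₂) = 3.53.
E₂ = 3.53 × 2.91×10⁵ = 1.03×10⁶ V/m.

E ≈ 1.03 MV/m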